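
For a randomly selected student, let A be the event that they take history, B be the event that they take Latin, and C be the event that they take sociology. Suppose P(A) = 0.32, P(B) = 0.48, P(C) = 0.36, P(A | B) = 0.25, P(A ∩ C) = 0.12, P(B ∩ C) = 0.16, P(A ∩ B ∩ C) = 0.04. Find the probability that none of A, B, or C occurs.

0.20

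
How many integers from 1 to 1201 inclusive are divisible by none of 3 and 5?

Using inclusion–exclusion:
400 + 240 − 80 = 560
1201 − 560 = 641

641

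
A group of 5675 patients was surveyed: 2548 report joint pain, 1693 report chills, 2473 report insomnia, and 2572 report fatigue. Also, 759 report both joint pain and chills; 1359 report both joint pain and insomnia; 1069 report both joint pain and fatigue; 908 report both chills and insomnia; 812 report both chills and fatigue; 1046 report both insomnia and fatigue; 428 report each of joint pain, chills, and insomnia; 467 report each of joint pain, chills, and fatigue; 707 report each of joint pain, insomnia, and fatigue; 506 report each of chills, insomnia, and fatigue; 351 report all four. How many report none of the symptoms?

585

|union| = 2548 + 1693 + 2473 + 2572 − 759 − 1359 − 1069 − 908 − 812 − 1046 + 428 + 467 + 707 + 506 − 351 = 5090
None: 5675 − 5090 = 585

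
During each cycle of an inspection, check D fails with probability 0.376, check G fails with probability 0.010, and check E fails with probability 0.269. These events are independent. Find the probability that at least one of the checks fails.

0.54841744

Independence gives P(none) = ∏(1 − pᵢ).
P(none) = (1 − 0.376) × (1 − 0.010) × (1 − 0.269) = 0.624 × 0.990 × 0.731 = 0.45158256
P(at least one) = 1 − 0.45158256 = 0.54841744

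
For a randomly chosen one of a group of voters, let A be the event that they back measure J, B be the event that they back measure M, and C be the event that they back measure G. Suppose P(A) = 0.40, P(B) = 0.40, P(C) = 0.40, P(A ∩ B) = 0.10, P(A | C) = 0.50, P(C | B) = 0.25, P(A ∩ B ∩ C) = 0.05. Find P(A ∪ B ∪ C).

0.85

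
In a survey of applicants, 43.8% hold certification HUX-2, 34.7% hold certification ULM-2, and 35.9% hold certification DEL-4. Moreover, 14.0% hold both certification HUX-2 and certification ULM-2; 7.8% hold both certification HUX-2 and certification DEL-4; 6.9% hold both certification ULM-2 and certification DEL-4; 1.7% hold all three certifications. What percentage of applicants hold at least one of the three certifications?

87.4%

P(union) = 43.8 + 34.7 + 35.9 − 14.0 − 7.8 − 6.9 + 1.7 = 87.4%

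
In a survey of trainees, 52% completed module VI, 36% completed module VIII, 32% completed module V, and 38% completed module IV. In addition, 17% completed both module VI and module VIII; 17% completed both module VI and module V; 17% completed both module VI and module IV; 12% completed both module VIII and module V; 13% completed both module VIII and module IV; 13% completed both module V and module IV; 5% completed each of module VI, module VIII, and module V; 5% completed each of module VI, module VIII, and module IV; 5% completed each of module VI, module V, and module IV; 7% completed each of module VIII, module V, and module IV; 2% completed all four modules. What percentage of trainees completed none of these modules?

P(at least one) = 52 + 36 + 32 + 38 − 17 − 17 − 17 − 12 − 13 − 13 + 5 + 5 + 5 + 7 − 2 = 89%
P(none) = 100% − 89% = 11%

11%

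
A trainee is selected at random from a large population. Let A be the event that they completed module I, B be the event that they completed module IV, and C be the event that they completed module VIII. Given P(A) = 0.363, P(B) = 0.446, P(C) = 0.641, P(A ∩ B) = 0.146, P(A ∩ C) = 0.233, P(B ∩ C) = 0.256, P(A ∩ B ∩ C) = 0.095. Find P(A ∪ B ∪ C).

P(A ∪ B ∪ C) = 0.363 + 0.446 + 0.641 − 0.146 − 0.233 − 0.256 + 0.095 = 0.910

0.910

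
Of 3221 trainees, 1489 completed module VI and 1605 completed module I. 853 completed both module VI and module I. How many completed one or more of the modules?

Using inclusion–exclusion:
N(≥1) = 1489 + 1605 − 853 = 2241

2241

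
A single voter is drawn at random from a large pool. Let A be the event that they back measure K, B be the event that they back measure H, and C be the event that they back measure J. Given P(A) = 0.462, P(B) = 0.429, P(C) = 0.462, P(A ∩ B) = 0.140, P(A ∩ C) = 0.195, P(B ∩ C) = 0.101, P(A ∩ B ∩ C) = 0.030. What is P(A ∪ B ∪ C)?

0.947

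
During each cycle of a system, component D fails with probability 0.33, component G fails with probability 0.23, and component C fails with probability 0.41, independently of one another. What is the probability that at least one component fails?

0.695619

Since the events are independent, P(none) is the product of the individual non-occurrence probabilities.
P(none) = (1 − 0.33) × (1 − 0.23) × (1 − 0.41) = 0.67 × 0.77 × 0.59 = 0.304381
P(at least one) = 1 − 0.304381 = 0.695619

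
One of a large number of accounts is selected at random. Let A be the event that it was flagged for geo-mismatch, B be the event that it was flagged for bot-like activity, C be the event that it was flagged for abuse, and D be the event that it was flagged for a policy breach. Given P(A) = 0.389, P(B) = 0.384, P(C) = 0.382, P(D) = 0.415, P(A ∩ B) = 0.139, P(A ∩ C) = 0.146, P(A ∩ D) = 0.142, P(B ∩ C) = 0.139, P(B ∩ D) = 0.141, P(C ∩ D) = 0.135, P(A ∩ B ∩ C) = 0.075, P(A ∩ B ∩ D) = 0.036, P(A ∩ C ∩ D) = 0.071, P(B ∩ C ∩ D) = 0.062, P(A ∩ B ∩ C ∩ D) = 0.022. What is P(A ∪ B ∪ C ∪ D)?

0.950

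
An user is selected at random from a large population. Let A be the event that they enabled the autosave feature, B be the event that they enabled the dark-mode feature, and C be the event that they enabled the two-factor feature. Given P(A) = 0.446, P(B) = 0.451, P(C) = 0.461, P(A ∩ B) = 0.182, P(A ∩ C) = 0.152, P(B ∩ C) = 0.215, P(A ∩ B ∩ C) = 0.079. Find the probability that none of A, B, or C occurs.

0.112

Apply inclusion-exclusion:
P(A ∪ B ∪ C) = 0.446 + 0.451 + 0.461 − 0.182 − 0.152 − 0.215 + 0.079 = 0.888
P(none) = 1 − 0.888 = 0.112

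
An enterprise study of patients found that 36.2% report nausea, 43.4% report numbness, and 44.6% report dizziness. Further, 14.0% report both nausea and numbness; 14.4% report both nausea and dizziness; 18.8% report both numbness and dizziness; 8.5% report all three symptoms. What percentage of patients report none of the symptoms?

14.5%

P(union) = 36.2 + 43.4 + 44.6 − 14.0 − 14.4 − 18.8 + 8.5 = 85.5%
P(none) = 100% − 85.5% = 14.5%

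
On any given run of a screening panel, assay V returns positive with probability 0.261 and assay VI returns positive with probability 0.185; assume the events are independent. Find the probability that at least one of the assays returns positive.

P(none) = (1 − 0.261) × (1 − 0.185) = 0.739 × 0.815 = 0.602285
P(at least one) = 1 − 0.602285 = 0.397715

0.397715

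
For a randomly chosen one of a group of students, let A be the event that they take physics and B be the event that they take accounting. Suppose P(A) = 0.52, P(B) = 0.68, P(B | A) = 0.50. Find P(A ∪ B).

P(A ∩ B) = P(A)·P(B|A) = 0.52 × 0.50 = 0.26
Apply inclusion-exclusion:
P(A ∪ B) = 0.52 + 0.68 − 0.26 = 0.94

0.94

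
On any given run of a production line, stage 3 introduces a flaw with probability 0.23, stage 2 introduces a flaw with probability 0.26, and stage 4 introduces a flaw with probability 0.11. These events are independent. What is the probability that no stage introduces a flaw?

0.507122

P(none) = (1 − 0.23) × (1 − 0.26) × (1 − 0.11) = 0.77 × 0.74 × 0.89 = 0.507122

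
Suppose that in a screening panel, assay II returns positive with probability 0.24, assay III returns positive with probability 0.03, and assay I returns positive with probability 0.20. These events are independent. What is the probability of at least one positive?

P(none) = (1 − 0.24) × (1 − 0.03) × (1 − 0.20) = 0.76 × 0.97 × 0.80 = 0.58976
P(at least one) = 1 − 0.58976 = 0.41024

0.41024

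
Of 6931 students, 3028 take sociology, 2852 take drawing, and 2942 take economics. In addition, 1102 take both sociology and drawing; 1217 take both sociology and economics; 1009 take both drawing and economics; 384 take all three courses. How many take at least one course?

N(≥1) = 3028 + 2852 + 2942 − 1102 − 1217 − 1009 + 384 = 5878

5878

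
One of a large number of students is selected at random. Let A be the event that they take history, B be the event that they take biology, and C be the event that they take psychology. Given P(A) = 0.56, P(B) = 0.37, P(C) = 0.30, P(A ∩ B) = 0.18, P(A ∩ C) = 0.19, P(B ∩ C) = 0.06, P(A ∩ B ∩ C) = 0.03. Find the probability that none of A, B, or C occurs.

By inclusion-exclusion,
P(A ∪ B ∪ C) = 0.56 + 0.37 + 0.30 − 0.18 − 0.19 − 0.06 + 0.03 = 0.83
P(none) = 1 − 0.83 = 0.17

0.17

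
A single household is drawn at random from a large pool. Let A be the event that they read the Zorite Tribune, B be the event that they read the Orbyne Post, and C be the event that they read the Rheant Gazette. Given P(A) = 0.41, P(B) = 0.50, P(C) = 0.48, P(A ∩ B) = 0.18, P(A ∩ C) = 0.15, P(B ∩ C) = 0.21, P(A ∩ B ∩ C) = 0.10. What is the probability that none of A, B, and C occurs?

P(A ∪ B ∪ C) = 0.41 + 0.50 + 0.48 − 0.18 − 0.15 − 0.21 + 0.10 = 0.95
P(none) = 1 − 0.95 = 0.05

0.05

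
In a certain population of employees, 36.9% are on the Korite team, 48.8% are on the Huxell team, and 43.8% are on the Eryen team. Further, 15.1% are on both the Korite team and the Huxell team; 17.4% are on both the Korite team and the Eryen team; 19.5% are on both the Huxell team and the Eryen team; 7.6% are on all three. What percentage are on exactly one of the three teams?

P(exactly one) = 36.9 + 48.8 + 43.8 − 2·15.1 − 2·17.4 − 2·19.5 + 3·7.6 = 48.3%

48.3%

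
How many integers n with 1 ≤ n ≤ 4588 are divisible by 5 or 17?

By inclusion-exclusion,
⌊4588/5⌋ + ⌊4588/17⌋ − ⌊4588/85⌋ = 917 + 269 − 53 = 1133

1133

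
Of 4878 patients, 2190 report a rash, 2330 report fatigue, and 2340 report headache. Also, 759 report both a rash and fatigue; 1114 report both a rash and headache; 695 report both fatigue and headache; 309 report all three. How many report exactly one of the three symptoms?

2651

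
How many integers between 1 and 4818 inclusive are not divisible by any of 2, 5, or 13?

1779

Inclusion–exclusion gives
⌊4818/2⌋ + ⌊4818/5⌋ + ⌊4818/13⌋ − ⌊4818/10⌋ − ⌊4818/26⌋ − ⌊4818/65⌋ + ⌊4818/130⌋ = 2409 + 963 + 370 − 481 − 185 − 74 + 37 = 3039
4818 − 3039 = 1779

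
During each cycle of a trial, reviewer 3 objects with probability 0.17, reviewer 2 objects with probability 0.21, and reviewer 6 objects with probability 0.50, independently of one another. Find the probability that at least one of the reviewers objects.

0.67215

P(none) = (1 − 0.17) × (1 − 0.21) × (1 − 0.50) = 0.83 × 0.79 × 0.50 = 0.32785
P(at least one) = 1 − 0.32785 = 0.67215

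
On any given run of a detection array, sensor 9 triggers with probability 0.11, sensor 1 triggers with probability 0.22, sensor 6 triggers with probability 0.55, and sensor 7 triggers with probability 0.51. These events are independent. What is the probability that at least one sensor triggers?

0.8469289

Since the events are independent, P(none) is the product of the individual non-occurrence probabilities.
P(none) = (1 − 0.11) × (1 − 0.22) × (1 − 0.55) × (1 − 0.51) = 0.89 × 0.78 × 0.45 × 0.49 = 0.1530711
P(at least one) = 1 − 0.1530711 = 0.8469289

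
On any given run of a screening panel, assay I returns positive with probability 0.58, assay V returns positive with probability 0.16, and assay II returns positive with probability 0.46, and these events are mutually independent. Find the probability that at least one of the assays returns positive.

P(none) = (1 − 0.58) × (1 − 0.16) × (1 − 0.46) = 0.42 × 0.84 × 0.54 = 0.190512
P(at least one) = 1 − 0.190512 = 0.809488

0.809488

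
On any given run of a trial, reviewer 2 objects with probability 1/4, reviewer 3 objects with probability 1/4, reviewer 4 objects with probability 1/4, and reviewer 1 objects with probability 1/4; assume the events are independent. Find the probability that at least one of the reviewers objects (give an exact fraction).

P(none) = (1 − 1/4) × (1 − 1/4) × (1 − 1/4) × (1 − 1/4) = 3/4 × 3/4 × 3/4 × 3/4 = 81/256
P(at least one) = 1 − 81/256 = 175/256

175/256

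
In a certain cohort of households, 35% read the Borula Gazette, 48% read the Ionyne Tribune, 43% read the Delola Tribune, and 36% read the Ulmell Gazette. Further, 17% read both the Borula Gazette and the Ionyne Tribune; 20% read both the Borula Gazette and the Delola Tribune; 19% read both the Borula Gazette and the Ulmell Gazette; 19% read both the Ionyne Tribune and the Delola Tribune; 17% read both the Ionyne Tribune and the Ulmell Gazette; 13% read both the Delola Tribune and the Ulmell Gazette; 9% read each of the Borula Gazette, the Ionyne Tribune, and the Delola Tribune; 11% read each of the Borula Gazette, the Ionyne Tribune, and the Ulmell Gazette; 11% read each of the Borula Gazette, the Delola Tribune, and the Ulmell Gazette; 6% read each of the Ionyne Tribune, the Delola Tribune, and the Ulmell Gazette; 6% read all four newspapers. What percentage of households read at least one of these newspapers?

88%

By inclusion-exclusion,
P(at least one) = 35 + 48 + 43 + 36 − 17 − 20 − 19 − 19 − 17 − 13 + 9 + 11 + 11 + 6 − 6 = 88%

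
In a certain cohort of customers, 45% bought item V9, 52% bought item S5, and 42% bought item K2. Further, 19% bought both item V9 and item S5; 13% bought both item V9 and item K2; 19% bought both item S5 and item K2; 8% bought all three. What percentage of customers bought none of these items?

Apply inclusion-exclusion:
P(at least one) = 45 + 52 + 42 − 19 − 13 − 19 + 8 = 96%
P(none) = 100% − 96% = 4%

4%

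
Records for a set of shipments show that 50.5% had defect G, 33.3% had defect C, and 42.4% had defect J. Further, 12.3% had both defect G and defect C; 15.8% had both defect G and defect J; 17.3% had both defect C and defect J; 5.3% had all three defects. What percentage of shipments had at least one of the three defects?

86.1%

Using inclusion–exclusion:
P(at least one) = 50.5 + 33.3 + 42.4 − 12.3 − 15.8 − 17.3 + 5.3 = 86.1%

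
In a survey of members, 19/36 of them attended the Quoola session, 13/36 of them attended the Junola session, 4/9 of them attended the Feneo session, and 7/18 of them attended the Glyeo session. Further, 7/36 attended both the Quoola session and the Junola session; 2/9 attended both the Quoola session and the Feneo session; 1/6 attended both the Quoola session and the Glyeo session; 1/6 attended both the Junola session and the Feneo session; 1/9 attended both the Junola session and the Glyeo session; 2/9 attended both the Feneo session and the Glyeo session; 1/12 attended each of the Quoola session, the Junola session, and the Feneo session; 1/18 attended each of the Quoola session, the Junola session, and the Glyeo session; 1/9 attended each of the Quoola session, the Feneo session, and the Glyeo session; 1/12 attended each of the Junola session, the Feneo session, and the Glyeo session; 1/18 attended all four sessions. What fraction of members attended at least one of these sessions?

11/12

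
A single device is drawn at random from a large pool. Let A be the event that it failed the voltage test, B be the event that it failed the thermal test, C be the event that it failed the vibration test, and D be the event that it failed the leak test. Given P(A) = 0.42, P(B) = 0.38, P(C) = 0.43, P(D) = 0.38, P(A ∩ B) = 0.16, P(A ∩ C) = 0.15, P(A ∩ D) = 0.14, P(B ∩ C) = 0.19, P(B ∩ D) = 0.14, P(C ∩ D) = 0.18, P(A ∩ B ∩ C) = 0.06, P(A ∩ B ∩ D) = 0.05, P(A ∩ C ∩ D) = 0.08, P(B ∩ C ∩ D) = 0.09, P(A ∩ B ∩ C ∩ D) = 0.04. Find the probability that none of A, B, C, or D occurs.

Apply inclusion-exclusion:
P(A ∪ B ∪ C ∪ D) = 0.42 + 0.38 + 0.43 + 0.38 − 0.16 − 0.15 − 0.14 − 0.19 − 0.14 − 0.18 + 0.06 + 0.05 + 0.08 + 0.09 − 0.04 = 0.89
P(none) = 1 − 0.89 = 0.11

0.11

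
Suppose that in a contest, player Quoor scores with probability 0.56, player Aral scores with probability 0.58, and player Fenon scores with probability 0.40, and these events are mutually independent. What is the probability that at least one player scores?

P(none) = (1 − 0.56) × (1 − 0.58) × (1 − 0.40) = 0.44 × 0.42 × 0.60 = 0.11088
P(at least one) = 1 − 0.11088 = 0.88912

0.88912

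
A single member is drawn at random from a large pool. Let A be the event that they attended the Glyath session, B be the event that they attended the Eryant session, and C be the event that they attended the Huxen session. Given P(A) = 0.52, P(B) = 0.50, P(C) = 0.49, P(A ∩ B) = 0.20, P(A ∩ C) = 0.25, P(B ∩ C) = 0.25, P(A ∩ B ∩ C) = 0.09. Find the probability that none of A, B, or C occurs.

Using inclusion–exclusion:
P(A ∪ B ∪ C) = 0.52 + 0.50 + 0.49 − 0.20 − 0.25 − 0.25 + 0.09 = 0.90
P(none) = 1 − 0.90 = 0.10

0.10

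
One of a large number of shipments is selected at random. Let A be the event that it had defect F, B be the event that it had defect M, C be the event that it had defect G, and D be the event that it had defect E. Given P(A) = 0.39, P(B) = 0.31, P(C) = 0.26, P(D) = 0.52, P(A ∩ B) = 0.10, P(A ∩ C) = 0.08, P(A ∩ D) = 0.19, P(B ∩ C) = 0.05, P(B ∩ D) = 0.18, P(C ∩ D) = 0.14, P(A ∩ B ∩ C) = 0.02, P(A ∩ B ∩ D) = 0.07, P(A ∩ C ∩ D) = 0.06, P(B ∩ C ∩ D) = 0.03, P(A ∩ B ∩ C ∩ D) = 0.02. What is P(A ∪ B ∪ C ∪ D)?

By inclusion-exclusion,
P(A ∪ B ∪ C ∪ D) = 0.39 + 0.31 + 0.26 + 0.52 − 0.10 − 0.08 − 0.19 − 0.05 − 0.18 − 0.14 + 0.02 + 0.07 + 0.06 + 0.03 − 0.02 = 0.90

0.90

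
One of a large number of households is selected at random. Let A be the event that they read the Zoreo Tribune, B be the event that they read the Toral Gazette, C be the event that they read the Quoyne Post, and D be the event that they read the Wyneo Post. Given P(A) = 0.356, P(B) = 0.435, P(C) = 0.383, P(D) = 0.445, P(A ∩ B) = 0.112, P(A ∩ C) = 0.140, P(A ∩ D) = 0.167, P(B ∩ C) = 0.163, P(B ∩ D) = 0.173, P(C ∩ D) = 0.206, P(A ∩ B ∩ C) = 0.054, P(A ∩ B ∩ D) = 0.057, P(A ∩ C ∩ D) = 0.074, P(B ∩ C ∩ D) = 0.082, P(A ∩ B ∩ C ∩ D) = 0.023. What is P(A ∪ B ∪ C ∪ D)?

P(A ∪ B ∪ C ∪ D) = 0.356 + 0.435 + 0.383 + 0.445 − 0.112 − 0.140 − 0.167 − 0.163 − 0.173 − 0.206 + 0.054 + 0.057 + 0.074 + 0.082 − 0.023 = 0.902

0.902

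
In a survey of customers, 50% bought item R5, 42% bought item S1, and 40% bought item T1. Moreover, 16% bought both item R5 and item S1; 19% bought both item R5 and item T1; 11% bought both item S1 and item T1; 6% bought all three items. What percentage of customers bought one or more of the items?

92%

By inclusion–exclusion:
P(≥1) = 50 + 42 + 40 − 16 − 19 − 11 + 6 = 92%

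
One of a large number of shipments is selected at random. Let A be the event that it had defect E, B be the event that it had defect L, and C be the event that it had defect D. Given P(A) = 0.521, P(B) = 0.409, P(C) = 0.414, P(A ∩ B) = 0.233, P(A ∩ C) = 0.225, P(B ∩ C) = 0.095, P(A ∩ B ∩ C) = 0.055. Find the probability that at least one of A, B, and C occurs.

By inclusion–exclusion:
P(A ∪ B ∪ C) = 0.521 + 0.409 + 0.414 − 0.233 − 0.225 − 0.095 + 0.055 = 0.846

0.846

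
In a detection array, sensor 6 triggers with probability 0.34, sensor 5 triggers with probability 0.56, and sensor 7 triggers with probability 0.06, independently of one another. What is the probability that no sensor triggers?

P(none) = (1 − 0.34) × (1 − 0.56) × (1 − 0.06) = 0.66 × 0.44 × 0.94 = 0.272976

0.272976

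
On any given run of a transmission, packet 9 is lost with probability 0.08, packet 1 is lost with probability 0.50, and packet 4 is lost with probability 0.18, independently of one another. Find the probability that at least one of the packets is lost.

Independence gives P(none) = ∏(1 − pᵢ).
P(none) = (1 − 0.08) × (1 − 0.50) × (1 − 0.18) = 0.92 × 0.50 × 0.82 = 0.3772
P(at least one) = 1 − 0.3772 = 0.6228

0.6228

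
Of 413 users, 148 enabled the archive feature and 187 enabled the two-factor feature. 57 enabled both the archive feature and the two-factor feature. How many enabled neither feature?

135

|union| = 148 + 187 − 57 = 278
None: 413 − 278 = 135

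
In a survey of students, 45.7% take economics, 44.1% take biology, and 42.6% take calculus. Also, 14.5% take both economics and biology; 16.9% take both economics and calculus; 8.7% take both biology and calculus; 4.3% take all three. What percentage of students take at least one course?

96.6%

P(union) = 45.7 + 44.1 + 42.6 − 14.5 − 16.9 − 8.7 + 4.3 = 96.6%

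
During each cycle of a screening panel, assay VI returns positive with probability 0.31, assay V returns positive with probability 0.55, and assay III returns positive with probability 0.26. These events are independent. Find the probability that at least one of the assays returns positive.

0.77023

Since the events are independent, P(none) is the product of the individual non-occurrence probabilities.
P(none) = (1 − 0.31) × (1 − 0.55) × (1 − 0.26) = 0.69 × 0.45 × 0.74 = 0.22977
P(at least one) = 1 − 0.22977 = 0.77023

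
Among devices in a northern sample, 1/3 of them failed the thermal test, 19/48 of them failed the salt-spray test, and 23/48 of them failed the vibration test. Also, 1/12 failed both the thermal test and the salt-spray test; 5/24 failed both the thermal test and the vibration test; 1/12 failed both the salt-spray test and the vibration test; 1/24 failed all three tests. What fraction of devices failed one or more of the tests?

7/8

Using inclusion–exclusion:
P(at least one) = 1/3 + 19/48 + 23/48 − 1/12 − 5/24 − 1/12 + 1/24 = 7/8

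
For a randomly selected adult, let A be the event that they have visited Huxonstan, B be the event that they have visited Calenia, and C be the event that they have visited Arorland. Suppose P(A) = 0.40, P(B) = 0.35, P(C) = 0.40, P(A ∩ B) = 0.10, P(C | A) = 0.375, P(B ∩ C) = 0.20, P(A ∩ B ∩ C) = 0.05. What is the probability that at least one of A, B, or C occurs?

P(A ∩ C) = P(A)·P(C|A) = 0.40 × 0.375 = 0.15
By inclusion-exclusion,
P(A ∪ B ∪ C) = 0.40 + 0.35 + 0.40 − 0.10 − 0.15 − 0.20 + 0.05 = 0.75

0.75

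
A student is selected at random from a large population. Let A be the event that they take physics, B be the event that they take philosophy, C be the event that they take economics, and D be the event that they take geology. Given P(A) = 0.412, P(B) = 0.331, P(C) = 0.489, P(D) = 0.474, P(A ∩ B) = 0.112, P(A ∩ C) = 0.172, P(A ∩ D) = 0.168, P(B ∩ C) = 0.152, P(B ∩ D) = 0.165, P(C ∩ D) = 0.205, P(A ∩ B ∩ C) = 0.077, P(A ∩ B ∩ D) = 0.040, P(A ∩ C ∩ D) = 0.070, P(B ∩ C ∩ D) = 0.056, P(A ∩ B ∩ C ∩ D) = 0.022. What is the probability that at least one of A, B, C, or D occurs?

0.953

Inclusion–exclusion gives
P(A ∪ B ∪ C ∪ D) = 0.412 + 0.331 + 0.489 + 0.474 − 0.112 − 0.172 − 0.168 − 0.152 − 0.165 − 0.205 + 0.077 + 0.040 + 0.070 + 0.056 − 0.022 = 0.953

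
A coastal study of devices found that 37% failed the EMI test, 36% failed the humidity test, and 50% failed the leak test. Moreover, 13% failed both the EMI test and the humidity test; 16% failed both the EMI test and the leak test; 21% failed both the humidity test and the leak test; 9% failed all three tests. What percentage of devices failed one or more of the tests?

82%

Apply inclusion-exclusion:
P(at least one) = 37 + 36 + 50 − 13 − 16 − 21 + 9 = 82%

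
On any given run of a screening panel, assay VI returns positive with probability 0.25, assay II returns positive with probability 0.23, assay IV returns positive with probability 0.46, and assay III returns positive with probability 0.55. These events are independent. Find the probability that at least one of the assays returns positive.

0.8596675

P(none) = (1 − 0.25) × (1 − 0.23) × (1 − 0.46) × (1 − 0.55) = 0.75 × 0.77 × 0.54 × 0.45 = 0.1403325
P(at least one) = 1 − 0.1403325 = 0.8596675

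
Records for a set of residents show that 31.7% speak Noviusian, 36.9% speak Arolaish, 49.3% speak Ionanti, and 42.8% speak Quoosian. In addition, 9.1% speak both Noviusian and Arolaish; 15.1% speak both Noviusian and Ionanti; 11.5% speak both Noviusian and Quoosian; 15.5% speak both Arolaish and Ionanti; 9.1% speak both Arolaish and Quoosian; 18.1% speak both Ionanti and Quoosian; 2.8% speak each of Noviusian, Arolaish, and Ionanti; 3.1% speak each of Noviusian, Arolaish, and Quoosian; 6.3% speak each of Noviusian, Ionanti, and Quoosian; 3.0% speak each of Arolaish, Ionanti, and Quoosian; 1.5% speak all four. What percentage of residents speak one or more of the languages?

96.0%

By inclusion-exclusion,
P(≥1) = 31.7 + 36.9 + 49.3 + 42.8 − 9.1 − 15.1 − 11.5 − 15.5 − 9.1 − 18.1 + 2.8 + 3.1 + 6.3 + 3.0 − 1.5 = 96.0%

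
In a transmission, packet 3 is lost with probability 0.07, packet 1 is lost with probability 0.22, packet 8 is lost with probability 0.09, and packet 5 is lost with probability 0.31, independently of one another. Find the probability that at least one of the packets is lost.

Since the events are independent, P(none) is the product of the individual non-occurrence probabilities.
P(none) = (1 − 0.07) × (1 − 0.22) × (1 − 0.09) × (1 − 0.31) = 0.93 × 0.78 × 0.91 × 0.69 = 0.45547866
P(at least one) = 1 − 0.45547866 = 0.54452134

0.54452134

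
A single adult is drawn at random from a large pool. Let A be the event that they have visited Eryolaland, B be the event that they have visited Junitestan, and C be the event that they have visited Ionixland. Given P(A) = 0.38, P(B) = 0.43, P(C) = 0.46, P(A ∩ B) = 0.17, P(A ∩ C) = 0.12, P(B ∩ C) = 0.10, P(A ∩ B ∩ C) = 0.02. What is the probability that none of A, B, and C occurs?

P(A ∪ B ∪ C) = 0.38 + 0.43 + 0.46 − 0.17 − 0.12 − 0.10 + 0.02 = 0.90
P(none) = 1 − 0.90 = 0.10

0.10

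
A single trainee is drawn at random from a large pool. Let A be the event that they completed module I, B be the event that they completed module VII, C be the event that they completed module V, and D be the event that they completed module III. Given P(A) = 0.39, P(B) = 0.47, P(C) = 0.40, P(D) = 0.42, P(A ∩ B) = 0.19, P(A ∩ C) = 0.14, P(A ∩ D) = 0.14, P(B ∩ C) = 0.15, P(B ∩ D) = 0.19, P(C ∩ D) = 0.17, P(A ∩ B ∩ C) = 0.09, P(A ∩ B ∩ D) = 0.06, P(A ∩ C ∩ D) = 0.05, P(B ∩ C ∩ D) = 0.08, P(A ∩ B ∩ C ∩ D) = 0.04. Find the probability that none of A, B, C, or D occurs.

0.06

Inclusion–exclusion gives
P(A ∪ B ∪ C ∪ D) = 0.39 + 0.47 + 0.40 + 0.42 − 0.19 − 0.14 − 0.14 − 0.15 − 0.19 − 0.17 + 0.09 + 0.06 + 0.05 + 0.08 − 0.04 = 0.94
P(none) = 1 − 0.94 = 0.06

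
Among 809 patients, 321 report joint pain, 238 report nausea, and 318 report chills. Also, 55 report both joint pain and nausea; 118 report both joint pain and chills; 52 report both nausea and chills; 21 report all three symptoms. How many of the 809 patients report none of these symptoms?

By inclusion–exclusion:
|union| = 321 + 238 + 318 − 55 − 118 − 52 + 21 = 673
None: 809 − 673 = 136

136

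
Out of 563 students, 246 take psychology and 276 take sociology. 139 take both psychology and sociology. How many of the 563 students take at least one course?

383

By inclusion-exclusion,
N(≥1) = 246 + 276 − 139 = 383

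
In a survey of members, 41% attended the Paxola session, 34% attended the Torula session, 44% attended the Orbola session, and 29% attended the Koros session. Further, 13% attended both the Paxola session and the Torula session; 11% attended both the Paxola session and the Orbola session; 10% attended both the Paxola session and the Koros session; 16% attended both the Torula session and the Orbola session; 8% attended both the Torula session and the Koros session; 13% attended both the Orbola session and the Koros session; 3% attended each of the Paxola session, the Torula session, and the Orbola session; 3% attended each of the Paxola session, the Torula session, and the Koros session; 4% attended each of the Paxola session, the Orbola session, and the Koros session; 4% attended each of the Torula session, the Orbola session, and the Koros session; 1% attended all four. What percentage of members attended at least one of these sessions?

P(≥1) = 41 + 34 + 44 + 29 − 13 − 11 − 10 − 16 − 8 − 13 + 3 + 3 + 4 + 4 − 1 = 90%

90%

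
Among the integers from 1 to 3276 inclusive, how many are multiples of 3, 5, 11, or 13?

1809

floor(3276/3) + floor(3276/5) + floor(3276/11) + floor(3276/13) − floor(3276/15) − floor(3276/33) − floor(3276/39) − floor(3276/55) − floor(3276/65) − floor(3276/143) + floor(3276/165) + floor(3276/195) + floor(3276/429) + floor(3276/715) − floor(3276/2145) = 1092 + 655 + 297 + 252 − 218 − 99 − 84 − 59 − 50 − 22 + 19 + 16 + 7 + 4 − 1 = 1809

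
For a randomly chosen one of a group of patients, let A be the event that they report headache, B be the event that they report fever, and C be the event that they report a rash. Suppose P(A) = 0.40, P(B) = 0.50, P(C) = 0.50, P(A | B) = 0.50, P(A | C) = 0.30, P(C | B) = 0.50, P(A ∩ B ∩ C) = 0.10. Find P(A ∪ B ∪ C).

P(A ∩ B) = P(B)·P(A|B) = 0.50 × 0.50 = 0.25
P(A ∩ C) = P(C)·P(A|C) = 0.50 × 0.30 = 0.15
P(B ∩ C) = P(B)·P(C|B) = 0.50 × 0.50 = 0.25
P(A ∪ B ∪ C) = 0.40 + 0.50 + 0.50 − 0.25 − 0.15 − 0.25 + 0.10 = 0.85

0.85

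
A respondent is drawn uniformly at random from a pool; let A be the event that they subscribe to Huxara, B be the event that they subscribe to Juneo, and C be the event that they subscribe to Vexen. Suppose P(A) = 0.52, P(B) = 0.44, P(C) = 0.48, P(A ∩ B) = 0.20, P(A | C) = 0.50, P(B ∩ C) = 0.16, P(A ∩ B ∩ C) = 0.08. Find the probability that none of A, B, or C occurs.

P(A ∩ C) = P(C)·P(A|C) = 0.48 × 0.50 = 0.24
By inclusion-exclusion,
P(A ∪ B ∪ C) = 0.52 + 0.44 + 0.48 − 0.20 − 0.24 − 0.16 + 0.08 = 0.92
P(none) = 1 − 0.92 = 0.08

0.08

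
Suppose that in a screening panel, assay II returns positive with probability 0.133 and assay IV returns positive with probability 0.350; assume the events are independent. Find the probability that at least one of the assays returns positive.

P(none) = (1 − 0.133) × (1 − 0.350) = 0.867 × 0.650 = 0.56355
P(at least one) = 1 − 0.56355 = 0.43645

0.43645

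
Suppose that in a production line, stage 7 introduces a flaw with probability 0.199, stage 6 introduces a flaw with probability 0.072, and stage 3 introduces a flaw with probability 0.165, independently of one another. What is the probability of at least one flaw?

0.37932112

P(none) = (1 − 0.199) × (1 − 0.072) × (1 − 0.165) = 0.801 × 0.928 × 0.835 = 0.62067888
P(at least one) = 1 − 0.62067888 = 0.37932112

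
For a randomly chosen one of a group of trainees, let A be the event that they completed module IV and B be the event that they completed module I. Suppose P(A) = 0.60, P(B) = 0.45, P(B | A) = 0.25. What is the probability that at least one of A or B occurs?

P(A ∩ B) = P(A)·P(B|A) = 0.60 × 0.25 = 0.15
P(A ∪ B) = 0.60 + 0.45 − 0.15 = 0.90

0.90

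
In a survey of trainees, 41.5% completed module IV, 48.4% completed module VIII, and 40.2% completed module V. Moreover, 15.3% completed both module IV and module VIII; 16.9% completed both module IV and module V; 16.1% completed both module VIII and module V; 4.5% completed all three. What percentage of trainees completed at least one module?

86.3%

Inclusion–exclusion gives
P(≥1) = 41.5 + 48.4 + 40.2 − 15.3 − 16.9 − 16.1 + 4.5 = 86.3%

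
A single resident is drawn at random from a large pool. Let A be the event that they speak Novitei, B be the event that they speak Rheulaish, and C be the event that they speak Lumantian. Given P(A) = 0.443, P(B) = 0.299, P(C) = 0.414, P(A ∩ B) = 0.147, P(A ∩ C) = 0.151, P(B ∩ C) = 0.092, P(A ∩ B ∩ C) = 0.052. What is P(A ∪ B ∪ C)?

0.818

P(A ∪ B ∪ C) = 0.443 + 0.299 + 0.414 − 0.147 − 0.151 − 0.092 + 0.052 = 0.818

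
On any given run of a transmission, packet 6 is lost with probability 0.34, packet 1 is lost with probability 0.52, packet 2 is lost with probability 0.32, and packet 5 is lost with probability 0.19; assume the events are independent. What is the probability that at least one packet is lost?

0.82550656

P(none) = (1 − 0.34) × (1 − 0.52) × (1 − 0.32) × (1 − 0.19) = 0.66 × 0.48 × 0.68 × 0.81 = 0.17449344
P(at least one) = 1 − 0.17449344 = 0.82550656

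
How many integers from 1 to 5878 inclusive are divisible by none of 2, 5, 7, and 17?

By inclusion-exclusion,
2939 + 1175 + 839 + 345 − 587 − 419 − 172 − 167 − 69 − 49 + 83 + 34 + 24 + 9 − 4 = 3981
5878 − 3981 = 1897

1897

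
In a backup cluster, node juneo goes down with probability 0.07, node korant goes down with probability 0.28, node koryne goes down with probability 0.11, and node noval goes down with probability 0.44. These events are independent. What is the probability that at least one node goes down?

P(none) = (1 − 0.07) × (1 − 0.28) × (1 − 0.11) × (1 − 0.44) = 0.93 × 0.72 × 0.89 × 0.56 = 0.33372864
P(at least one) = 1 − 0.33372864 = 0.66627136

0.66627136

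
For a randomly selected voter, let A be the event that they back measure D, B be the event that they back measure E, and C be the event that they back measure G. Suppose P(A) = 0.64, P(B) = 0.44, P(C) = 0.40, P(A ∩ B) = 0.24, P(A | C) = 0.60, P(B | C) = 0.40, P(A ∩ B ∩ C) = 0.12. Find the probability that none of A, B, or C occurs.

0.04

P(A ∩ C) = P(C)·P(A|C) = 0.40 × 0.60 = 0.24
P(B ∩ C) = P(C)·P(B|C) = 0.40 × 0.40 = 0.16
P(A ∪ B ∪ C) = 0.64 + 0.44 + 0.40 − 0.24 − 0.24 − 0.16 + 0.12 = 0.96
P(none) = 1 − 0.96 = 0.04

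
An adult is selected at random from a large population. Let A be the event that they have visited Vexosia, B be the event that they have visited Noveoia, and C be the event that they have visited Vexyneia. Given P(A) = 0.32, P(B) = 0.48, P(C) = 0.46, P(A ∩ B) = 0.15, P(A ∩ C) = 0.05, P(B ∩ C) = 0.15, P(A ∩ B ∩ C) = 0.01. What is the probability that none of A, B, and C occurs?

0.08

P(A ∪ B ∪ C) = 0.32 + 0.48 + 0.46 − 0.15 − 0.05 − 0.15 + 0.01 = 0.92
P(none) = 1 − 0.92 = 0.08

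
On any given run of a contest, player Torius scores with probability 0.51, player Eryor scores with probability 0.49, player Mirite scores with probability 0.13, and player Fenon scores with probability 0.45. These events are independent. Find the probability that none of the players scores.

Independence gives P(none) = ∏(1 − pᵢ).
P(none) = (1 − 0.51) × (1 − 0.49) × (1 − 0.13) × (1 − 0.45) = 0.49 × 0.51 × 0.87 × 0.55 = 0.11957715

0.11957715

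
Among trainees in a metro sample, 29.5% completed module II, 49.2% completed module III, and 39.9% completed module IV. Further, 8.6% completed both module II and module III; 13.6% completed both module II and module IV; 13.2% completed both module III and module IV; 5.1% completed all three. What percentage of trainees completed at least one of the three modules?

88.3%

P(≥1) = 29.5 + 49.2 + 39.9 − 8.6 − 13.6 − 13.2 + 5.1 = 88.3%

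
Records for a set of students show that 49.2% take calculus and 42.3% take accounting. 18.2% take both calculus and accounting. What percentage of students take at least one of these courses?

Apply inclusion-exclusion:
P(union) = 49.2 + 42.3 − 18.2 = 73.3%

73.3%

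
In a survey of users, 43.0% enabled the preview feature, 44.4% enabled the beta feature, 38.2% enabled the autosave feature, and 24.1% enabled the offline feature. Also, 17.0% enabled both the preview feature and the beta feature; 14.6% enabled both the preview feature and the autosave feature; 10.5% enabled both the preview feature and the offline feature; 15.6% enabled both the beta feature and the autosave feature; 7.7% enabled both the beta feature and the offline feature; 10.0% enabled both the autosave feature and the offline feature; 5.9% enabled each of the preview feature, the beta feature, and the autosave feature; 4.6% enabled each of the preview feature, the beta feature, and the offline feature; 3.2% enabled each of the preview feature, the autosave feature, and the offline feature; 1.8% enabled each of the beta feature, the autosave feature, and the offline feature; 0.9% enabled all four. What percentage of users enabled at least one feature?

88.9%

Inclusion–exclusion gives
P(at least one) = 43.0 + 44.4 + 38.2 + 24.1 − 17.0 − 14.6 − 10.5 − 15.6 − 7.7 − 10.0 + 5.9 + 4.6 + 3.2 + 1.8 − 0.9 = 88.9%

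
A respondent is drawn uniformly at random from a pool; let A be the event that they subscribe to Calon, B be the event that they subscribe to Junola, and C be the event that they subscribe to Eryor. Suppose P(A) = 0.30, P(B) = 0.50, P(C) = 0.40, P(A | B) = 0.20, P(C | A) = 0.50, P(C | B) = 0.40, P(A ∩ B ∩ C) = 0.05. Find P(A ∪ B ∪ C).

P(A ∩ B) = P(B)·P(A|B) = 0.50 × 0.20 = 0.10
P(A ∩ C) = P(A)·P(C|A) = 0.30 × 0.50 = 0.15
P(B ∩ C) = P(B)·P(C|B) = 0.50 × 0.40 = 0.20
Inclusion–exclusion gives
P(A ∪ B ∪ C) = 0.30 + 0.50 + 0.40 − 0.10 − 0.15 − 0.20 + 0.05 = 0.80

0.80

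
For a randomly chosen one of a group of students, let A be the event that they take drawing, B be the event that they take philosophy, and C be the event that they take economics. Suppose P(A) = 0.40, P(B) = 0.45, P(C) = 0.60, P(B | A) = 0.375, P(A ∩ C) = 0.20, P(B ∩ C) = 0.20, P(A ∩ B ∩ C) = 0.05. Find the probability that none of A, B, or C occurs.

0.05

P(A ∩ B) = P(A)·P(B|A) = 0.40 × 0.375 = 0.15
By inclusion-exclusion,
P(A ∪ B ∪ C) = 0.40 + 0.45 + 0.60 − 0.15 − 0.20 − 0.20 + 0.05 = 0.95
P(none) = 1 − 0.95 = 0.05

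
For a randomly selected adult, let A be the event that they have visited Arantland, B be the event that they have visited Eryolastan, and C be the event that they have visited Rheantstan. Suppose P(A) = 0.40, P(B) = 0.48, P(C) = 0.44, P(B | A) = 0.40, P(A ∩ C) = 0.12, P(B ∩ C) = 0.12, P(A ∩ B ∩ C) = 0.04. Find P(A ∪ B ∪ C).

0.96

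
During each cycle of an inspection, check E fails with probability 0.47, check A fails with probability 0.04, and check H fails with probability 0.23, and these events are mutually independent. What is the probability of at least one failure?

0.608224

P(none) = (1 − 0.47) × (1 − 0.04) × (1 − 0.23) = 0.53 × 0.96 × 0.77 = 0.391776
P(at least one) = 1 − 0.391776 = 0.608224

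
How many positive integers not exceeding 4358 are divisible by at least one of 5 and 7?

1369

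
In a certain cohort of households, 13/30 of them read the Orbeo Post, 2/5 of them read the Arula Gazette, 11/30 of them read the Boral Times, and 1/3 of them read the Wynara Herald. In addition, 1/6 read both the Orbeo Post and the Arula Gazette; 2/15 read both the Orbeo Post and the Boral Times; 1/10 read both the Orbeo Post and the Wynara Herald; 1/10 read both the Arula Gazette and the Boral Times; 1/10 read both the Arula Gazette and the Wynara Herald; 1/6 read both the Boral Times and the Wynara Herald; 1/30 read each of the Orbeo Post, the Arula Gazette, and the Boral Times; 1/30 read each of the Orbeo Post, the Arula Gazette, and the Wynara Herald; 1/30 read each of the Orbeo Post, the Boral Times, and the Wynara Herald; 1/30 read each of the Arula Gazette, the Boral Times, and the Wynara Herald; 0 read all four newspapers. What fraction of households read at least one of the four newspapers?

9/10

P(≥1) = 13/30 + 2/5 + 11/30 + 1/3 − 1/6 − 2/15 − 1/10 − 1/10 − 1/10 − 1/6 + 1/30 + 1/30 + 1/30 + 1/30 − 0 = 9/10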